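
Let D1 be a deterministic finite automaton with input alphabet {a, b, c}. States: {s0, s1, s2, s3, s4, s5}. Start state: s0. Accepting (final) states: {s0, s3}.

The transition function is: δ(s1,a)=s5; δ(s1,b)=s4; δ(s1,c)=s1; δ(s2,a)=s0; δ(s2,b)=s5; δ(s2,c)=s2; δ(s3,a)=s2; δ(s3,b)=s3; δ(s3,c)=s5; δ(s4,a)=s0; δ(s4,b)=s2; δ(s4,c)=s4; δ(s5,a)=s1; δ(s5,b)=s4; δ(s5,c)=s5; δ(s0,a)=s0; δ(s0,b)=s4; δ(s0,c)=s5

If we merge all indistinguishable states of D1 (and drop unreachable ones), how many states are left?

States {s3} cannot be reached from the start state, so discard them.
P0 = {s0} | {s1,s2,s4,s5}.
Refine {s1,s2,s4,s5} on symbol a: members go to different blocks, giving {s1,s5} and {s2,s4}.
On input b, block {s2,s4} splits into {s2} and {s4}.
The partition is now stable with 4 blocks: {s0} | {s1,s5} | {s2} | {s4}.

4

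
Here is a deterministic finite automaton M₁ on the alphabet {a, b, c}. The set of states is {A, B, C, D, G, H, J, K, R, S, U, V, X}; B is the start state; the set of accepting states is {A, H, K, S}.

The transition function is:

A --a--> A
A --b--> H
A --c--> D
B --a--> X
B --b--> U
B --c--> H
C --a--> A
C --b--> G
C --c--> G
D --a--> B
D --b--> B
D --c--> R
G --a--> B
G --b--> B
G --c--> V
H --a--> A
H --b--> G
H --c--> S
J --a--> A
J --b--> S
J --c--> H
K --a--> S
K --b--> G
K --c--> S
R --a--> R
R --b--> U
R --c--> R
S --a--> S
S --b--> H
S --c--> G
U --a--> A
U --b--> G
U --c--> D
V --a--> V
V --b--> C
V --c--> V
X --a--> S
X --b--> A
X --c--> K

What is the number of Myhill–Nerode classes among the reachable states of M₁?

States {J} cannot be reached from the start state, so discard them.
Initial partition by acceptance: {A,H,K,S} | {B,C,D,G,R,U,V,X}.
Split {A,H,K,S} by δ(·,b) → {A,S} and {H,K}.
On input a, block {B,C,D,G,R,U,V,X} splits into {B,D,G,R,V} and {C,U,X}.
Refine {B,D,G,R,V} on symbol a: members go to different blocks, giving {D,G,R,V} and {B}.
Refine {D,G,R,V} on symbol a: members go to different blocks, giving {D,G} and {R,V}.
On input b, block {C,U,X} splits into {C,U} and {X}.
Stable partition: {A,S} | {D,G} | {H,K} | {C,U} | {B} | {R,V} | {X} — 7 equivalence classes.

7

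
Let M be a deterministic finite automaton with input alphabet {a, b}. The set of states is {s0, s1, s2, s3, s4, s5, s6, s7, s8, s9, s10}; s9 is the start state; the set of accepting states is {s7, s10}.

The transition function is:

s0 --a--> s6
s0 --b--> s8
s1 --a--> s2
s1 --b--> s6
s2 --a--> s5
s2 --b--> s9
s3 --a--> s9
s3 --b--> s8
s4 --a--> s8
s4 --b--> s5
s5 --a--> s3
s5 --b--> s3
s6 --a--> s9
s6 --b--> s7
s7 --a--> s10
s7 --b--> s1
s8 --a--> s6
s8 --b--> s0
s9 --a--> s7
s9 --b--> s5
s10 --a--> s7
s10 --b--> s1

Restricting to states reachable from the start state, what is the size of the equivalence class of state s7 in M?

First remove the unreachable states {s4}; 10 states remain.
P0 = {s7,s10} | {s0,s1,s2,s3,s5,s6,s8,s9}.
On input a, block {s0,s1,s2,s3,s5,s6,s8,s9} splits into {s0,s1,s2,s3,s5,s6,s8} and {s9}.
Refine {s0,s1,s2,s3,s5,s6,s8} on symbol a: members go to different blocks, giving {s0,s1,s2,s5,s8} and {s3,s6}.
On input a, block {s0,s1,s2,s5,s8} splits into {s0,s5,s8} and {s1,s2}.
Refine {s0,s5,s8} on symbol b: members go to different blocks, giving {s0,s8} and {s5}.
Split {s3,s6} by δ(·,b) → {s3} and {s6}.
Refine {s1,s2} on symbol a: members go to different blocks, giving {s1} and {s2}.
The partition is now stable with 8 blocks: {s7,s10} | {s0,s8} | {s9} | {s3} | {s1} | {s5} | {s6} | {s2}.
State s7 belongs to the block {s7,s10}, which has 2 states.

2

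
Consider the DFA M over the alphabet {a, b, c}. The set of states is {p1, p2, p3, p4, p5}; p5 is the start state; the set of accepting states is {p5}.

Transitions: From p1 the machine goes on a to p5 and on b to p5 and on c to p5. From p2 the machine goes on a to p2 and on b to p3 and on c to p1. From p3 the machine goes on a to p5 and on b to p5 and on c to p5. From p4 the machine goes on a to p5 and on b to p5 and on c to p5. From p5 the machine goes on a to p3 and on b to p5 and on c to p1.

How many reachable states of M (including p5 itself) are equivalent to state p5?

1

States {p2,p4} cannot be reached from the start state, so discard them.
Initial partition by acceptance: {p5} | {p1,p3}.
No further refinement is possible. Final partition (2 blocks): {p5} | {p1,p3}.
State p5 belongs to the block {p5}, which has 1 states.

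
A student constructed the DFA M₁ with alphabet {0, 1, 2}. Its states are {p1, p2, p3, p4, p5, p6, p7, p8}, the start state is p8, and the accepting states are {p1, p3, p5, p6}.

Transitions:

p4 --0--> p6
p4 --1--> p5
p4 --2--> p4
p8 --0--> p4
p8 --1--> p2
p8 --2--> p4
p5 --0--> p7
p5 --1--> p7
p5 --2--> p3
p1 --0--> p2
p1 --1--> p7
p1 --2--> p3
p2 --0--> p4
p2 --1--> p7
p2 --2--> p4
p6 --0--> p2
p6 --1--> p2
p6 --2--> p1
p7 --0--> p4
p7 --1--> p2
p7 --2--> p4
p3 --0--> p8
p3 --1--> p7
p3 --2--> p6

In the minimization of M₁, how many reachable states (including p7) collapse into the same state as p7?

P0 = {p1,p3,p5,p6} | {p2,p4,p7,p8}.
Refine {p2,p4,p7,p8} on symbol 0: members go to different blocks, giving {p2,p7,p8} and {p4}.
The partition is now stable with 3 blocks: {p1,p3,p5,p6} | {p2,p7,p8} | {p4}.
State p7 belongs to the block {p2,p7,p8}, which has 3 states.

3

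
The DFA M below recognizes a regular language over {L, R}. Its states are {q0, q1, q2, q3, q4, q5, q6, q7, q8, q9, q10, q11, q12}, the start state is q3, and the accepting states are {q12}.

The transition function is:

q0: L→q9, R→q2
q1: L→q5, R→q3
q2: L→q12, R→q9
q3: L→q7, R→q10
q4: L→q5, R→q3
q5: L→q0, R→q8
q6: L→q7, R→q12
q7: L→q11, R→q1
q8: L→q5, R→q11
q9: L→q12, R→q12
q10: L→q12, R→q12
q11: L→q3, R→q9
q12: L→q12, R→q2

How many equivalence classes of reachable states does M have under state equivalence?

10

States {q4,q6} cannot be reached from the start state, so discard them.
P0 = {q12} | {q0,q1,q2,q3,q5,q7,q8,q9,q10,q11}.
Split {q0,q1,q2,q3,q5,q7,q8,q9,q10,q11} by δ(·,L) → {q0,q1,q3,q5,q7,q8,q11} and {q2,q9,q10}.
On input L, block {q0,q1,q3,q5,q7,q8,q11} splits into {q1,q3,q5,q7,q8,q11} and {q0}.
Split {q1,q3,q5,q7,q8,q11} by δ(·,L) → {q1,q3,q7,q8,q11} and {q5}.
On input L, block {q1,q3,q7,q8,q11} splits into {q3,q7,q11} and {q1,q8}.
Refine {q3,q7,q11} on symbol R: members go to different blocks, giving {q3,q11} and {q7}.
On input L, block {q3,q11} splits into {q3} and {q11}.
Split {q2,q9,q10} by δ(·,R) → {q9,q10} and {q2}.
Split {q1,q8} by δ(·,R) → {q1} and {q8}.
Stable partition: {q12} | {q3} | {q9,q10} | {q0} | {q5} | {q1} | {q7} | {q11} | {q2} | {q8} — 10 equivalence classes.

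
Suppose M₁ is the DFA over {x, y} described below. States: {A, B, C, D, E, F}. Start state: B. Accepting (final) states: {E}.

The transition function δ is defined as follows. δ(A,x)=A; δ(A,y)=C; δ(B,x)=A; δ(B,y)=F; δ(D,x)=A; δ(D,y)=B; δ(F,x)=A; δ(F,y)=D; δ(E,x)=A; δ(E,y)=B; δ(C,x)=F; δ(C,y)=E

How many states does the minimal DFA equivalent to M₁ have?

Every state is reachable, so we keep all 6.
Initial partition by acceptance: {E} | {A,B,C,D,F}.
Refine {A,B,C,D,F} on symbol y: members go to different blocks, giving {A,B,D,F} and {C}.
On input y, block {A,B,D,F} splits into {B,D,F} and {A}.
Stable partition: {E} | {B,D,F} | {C} | {A} — 4 equivalence classes.

4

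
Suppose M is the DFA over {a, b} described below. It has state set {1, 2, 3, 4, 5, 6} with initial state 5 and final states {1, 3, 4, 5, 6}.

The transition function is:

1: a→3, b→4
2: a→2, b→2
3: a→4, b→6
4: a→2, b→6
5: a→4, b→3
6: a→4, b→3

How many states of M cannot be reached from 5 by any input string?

1

No path from 5 leads to 1; the other 5 states are all reachable.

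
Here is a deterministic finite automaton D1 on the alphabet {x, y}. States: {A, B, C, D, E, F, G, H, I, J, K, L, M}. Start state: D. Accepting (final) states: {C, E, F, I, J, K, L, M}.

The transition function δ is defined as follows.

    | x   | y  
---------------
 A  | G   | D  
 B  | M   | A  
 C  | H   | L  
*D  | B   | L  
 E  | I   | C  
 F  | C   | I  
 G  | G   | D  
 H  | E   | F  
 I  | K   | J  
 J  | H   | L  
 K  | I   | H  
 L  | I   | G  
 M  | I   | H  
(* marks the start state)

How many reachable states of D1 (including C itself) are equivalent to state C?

All states are reachable from the start state.
Start with accepting vs non-accepting: {C,E,F,I,J,K,L,M} | {A,B,D,G,H}.
Refine {C,E,F,I,J,K,L,M} on symbol x: members go to different blocks, giving {E,F,I,K,L,M} and {C,J}.
Split {E,F,I,K,L,M} by δ(·,x) → {E,I,K,L,M} and {F}.
Refine {E,I,K,L,M} on symbol y: members go to different blocks, giving {K,L,M} and {E,I}.
Split {A,B,D,G,H} by δ(·,x) → {A,D,G} and {B} and {H}.
Split {K,L,M} by δ(·,y) → {K,M} and {L}.
Refine {A,D,G} on symbol x: members go to different blocks, giving {A,G} and {D}.
Refine {E,I} on symbol x: members go to different blocks, giving {E} and {I}.
The partition is now stable with 10 blocks: {K,M} | {A,G} | {C,J} | {F} | {E} | {B} | {H} | {L} | {D} | {I}.
State C belongs to the block {C,J}, which has 2 states.

2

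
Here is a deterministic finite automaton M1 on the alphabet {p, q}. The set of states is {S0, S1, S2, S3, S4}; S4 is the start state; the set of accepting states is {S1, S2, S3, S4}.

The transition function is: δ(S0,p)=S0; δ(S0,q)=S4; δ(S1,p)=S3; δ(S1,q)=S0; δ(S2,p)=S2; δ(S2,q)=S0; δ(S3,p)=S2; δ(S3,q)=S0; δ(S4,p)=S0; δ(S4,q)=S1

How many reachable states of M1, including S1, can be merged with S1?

Every state is reachable, so we keep all 5.
Initial partition by acceptance: {S1,S2,S3,S4} | {S0}.
On input p, block {S1,S2,S3,S4} splits into {S1,S2,S3} and {S4}.
Stable partition: {S1,S2,S3} | {S0} | {S4} — 3 equivalence classes.
The equivalence class containing S1 is {S1,S2,S3}, of size 3.

3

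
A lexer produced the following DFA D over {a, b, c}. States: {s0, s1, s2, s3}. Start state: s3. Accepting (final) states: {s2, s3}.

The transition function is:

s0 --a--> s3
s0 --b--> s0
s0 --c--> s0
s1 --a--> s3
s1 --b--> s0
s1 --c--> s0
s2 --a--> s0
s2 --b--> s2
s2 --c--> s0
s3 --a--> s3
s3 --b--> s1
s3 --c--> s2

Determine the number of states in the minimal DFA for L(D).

3

Initial partition by acceptance: {s2,s3} | {s0,s1}.
Split {s2,s3} by δ(·,a) → {s2} and {s3}.
The partition is now stable with 3 blocks: {s2} | {s0,s1} | {s3}.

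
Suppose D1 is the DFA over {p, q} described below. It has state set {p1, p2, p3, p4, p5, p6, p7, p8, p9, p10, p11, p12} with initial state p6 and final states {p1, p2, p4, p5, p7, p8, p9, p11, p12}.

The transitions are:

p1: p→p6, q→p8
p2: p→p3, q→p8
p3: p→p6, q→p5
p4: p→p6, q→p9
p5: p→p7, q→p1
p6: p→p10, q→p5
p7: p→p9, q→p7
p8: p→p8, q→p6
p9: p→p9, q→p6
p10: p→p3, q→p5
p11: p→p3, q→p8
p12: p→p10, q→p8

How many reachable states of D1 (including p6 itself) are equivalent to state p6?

3

States {p2,p4,p11,p12} cannot be reached from the start state, so discard them.
Start with accepting vs non-accepting: {p1,p5,p7,p8,p9} | {p3,p6,p10}.
Refine {p1,p5,p7,p8,p9} on symbol p: members go to different blocks, giving {p5,p7,p8,p9} and {p1}.
Split {p5,p7,p8,p9} by δ(·,q) → {p8,p9} and {p5} and {p7}.
No further refinement is possible. Final partition (5 blocks): {p8,p9} | {p3,p6,p10} | {p1} | {p5} | {p7}.
The equivalence class containing p6 is {p3,p6,p10}, of size 3.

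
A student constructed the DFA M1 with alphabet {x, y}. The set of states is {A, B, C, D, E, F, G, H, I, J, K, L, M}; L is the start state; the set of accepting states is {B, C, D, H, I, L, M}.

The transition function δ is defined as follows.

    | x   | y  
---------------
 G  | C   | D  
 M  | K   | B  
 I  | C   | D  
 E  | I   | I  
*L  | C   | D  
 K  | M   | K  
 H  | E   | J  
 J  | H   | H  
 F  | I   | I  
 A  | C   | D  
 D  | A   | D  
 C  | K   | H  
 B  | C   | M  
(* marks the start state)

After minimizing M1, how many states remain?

First remove the unreachable states {F,G}; 11 states remain.
P0 = {B,C,D,H,I,L,M} | {A,E,J,K}.
Refine {B,C,D,H,I,L,M} on symbol x: members go to different blocks, giving {C,D,H,M} and {B,I,L}.
On input y, block {C,D,H,M} splits into {C,D} and {H} and {M}.
Split {C,D} by δ(·,y) → {C} and {D}.
Refine {A,E,J,K} on symbol x: members go to different blocks, giving {A} and {E} and {J} and {K}.
Refine {B,I,L} on symbol y: members go to different blocks, giving {I,L} and {B}.
The partition is now stable with 10 blocks: {C} | {A} | {I,L} | {H} | {M} | {D} | {E} | {J} | {K} | {B}.

10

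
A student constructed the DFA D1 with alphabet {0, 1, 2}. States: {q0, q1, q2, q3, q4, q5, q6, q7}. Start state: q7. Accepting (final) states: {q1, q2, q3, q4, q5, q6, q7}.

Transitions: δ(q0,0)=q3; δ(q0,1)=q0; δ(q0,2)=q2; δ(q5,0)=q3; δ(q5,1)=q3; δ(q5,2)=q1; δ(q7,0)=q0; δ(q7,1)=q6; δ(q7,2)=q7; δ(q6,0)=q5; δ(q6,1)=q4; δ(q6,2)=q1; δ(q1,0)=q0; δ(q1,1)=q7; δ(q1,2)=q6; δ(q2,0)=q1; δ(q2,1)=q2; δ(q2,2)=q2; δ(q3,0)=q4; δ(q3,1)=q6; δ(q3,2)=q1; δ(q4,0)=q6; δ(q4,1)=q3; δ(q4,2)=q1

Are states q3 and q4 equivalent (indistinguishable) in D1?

Yes

Start with accepting vs non-accepting: {q1,q2,q3,q4,q5,q6,q7} | {q0}.
On input 0, block {q1,q2,q3,q4,q5,q6,q7} splits into {q2,q3,q4,q5,q6} and {q1,q7}.
On input 0, block {q2,q3,q4,q5,q6} splits into {q3,q4,q5,q6} and {q2}.
Refine {q1,q7} on symbol 1: members go to different blocks, giving {q1} and {q7}.
The partition is now stable with 5 blocks: {q3,q4,q5,q6} | {q0} | {q1} | {q2} | {q7}.
q3 and q4 lie in the same block of the stable partition, so they are equivalent — no string distinguishes them.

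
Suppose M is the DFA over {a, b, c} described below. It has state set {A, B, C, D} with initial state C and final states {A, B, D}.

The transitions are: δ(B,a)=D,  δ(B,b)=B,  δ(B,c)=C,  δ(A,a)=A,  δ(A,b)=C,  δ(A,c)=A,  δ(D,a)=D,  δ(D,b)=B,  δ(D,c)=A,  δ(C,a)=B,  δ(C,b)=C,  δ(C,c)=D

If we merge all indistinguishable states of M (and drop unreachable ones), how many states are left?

4

Initial partition by acceptance: {A,B,D} | {C}.
On input b, block {A,B,D} splits into {B,D} and {A}.
On input c, block {B,D} splits into {B} and {D}.
Stable partition: {B} | {C} | {A} | {D} — 4 equivalence classes.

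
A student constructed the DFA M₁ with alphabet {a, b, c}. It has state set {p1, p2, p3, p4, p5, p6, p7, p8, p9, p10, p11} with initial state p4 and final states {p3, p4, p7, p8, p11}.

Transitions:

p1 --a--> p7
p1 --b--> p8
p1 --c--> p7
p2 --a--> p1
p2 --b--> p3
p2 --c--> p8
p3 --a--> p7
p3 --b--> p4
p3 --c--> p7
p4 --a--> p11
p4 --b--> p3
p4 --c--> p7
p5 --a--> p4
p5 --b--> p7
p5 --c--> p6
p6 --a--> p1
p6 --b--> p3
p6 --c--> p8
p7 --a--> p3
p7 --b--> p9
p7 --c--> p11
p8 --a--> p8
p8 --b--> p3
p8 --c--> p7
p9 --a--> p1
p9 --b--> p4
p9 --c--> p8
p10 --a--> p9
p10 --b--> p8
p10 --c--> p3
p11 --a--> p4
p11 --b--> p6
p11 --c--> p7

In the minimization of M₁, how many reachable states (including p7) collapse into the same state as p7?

Reachable states from the start: {p1,p3,p4,p6,p7,p8,p9,p11}. Unreachable: {p2,p5,p10} — drop them.
Start with accepting vs non-accepting: {p3,p4,p7,p8,p11} | {p1,p6,p9}.
Refine {p3,p4,p7,p8,p11} on symbol b: members go to different blocks, giving {p3,p4,p8} and {p7,p11}.
On input a, block {p3,p4,p8} splits into {p3,p4} and {p8}.
On input a, block {p1,p6,p9} splits into {p6,p9} and {p1}.
No further refinement is possible. Final partition (5 blocks): {p3,p4} | {p6,p9} | {p7,p11} | {p8} | {p1}.
State p7 belongs to the block {p7,p11}, which has 2 states.

2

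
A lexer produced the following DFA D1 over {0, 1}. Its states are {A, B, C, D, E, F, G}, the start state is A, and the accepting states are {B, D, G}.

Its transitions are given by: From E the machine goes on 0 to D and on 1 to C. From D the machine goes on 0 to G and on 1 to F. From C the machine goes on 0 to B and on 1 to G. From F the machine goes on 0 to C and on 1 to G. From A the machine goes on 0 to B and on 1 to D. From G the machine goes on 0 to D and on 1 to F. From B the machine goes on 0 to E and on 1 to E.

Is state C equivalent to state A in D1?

Yes

All states are reachable from the start state.
Initial partition by acceptance: {B,D,G} | {A,C,E,F}.
On input 0, block {B,D,G} splits into {D,G} and {B}.
On input 0, block {A,C,E,F} splits into {A,C} and {E} and {F}.
The partition is now stable with 5 blocks: {D,G} | {A,C} | {B} | {E} | {F}.
C and A lie in the same block of the stable partition, so they are equivalent — no string distinguishes them.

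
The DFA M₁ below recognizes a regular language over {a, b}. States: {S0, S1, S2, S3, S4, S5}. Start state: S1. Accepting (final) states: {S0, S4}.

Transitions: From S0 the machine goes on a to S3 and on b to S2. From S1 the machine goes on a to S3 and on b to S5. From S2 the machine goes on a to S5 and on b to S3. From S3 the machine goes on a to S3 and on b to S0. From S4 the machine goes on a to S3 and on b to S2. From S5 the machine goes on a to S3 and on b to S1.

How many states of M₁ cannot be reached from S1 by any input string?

1

BFS from S1 reaches {S0, S1, S2, S3, S5}; the 1 state(s) S4 are never visited.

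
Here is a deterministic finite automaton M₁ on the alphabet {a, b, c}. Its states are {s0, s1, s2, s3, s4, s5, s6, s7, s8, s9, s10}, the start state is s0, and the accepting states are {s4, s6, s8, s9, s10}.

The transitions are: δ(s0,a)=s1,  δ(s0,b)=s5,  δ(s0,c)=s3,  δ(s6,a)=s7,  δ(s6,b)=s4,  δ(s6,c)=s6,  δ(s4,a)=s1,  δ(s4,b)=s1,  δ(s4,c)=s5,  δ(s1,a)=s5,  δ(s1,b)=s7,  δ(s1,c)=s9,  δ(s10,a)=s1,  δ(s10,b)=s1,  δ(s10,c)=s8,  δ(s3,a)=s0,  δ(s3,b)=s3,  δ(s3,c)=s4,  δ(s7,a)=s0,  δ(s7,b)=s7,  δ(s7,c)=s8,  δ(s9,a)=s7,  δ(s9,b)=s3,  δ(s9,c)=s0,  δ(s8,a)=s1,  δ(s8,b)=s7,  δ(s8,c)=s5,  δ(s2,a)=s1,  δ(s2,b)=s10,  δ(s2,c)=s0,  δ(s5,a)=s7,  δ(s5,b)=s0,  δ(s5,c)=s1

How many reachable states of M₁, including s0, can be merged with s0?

2

States {s2,s6,s10} cannot be reached from the start state, so discard them.
Start with accepting vs non-accepting: {s4,s8,s9} | {s0,s1,s3,s5,s7}.
Refine {s0,s1,s3,s5,s7} on symbol c: members go to different blocks, giving {s1,s3,s7} and {s0,s5}.
No further refinement is possible. Final partition (3 blocks): {s4,s8,s9} | {s1,s3,s7} | {s0,s5}.
The equivalence class containing s0 is {s0,s5}, of size 2.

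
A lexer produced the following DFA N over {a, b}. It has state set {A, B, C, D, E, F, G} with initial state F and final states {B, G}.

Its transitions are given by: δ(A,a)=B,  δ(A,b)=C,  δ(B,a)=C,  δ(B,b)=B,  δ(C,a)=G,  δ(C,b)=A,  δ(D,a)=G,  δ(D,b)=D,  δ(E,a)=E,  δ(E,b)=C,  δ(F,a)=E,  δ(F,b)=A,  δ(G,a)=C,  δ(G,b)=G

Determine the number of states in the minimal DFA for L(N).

First remove the unreachable states {D}; 6 states remain.
Start with accepting vs non-accepting: {B,G} | {A,C,E,F}.
On input a, block {A,C,E,F} splits into {A,C} and {E,F}.
No further refinement is possible. Final partition (3 blocks): {B,G} | {A,C} | {E,F}.

3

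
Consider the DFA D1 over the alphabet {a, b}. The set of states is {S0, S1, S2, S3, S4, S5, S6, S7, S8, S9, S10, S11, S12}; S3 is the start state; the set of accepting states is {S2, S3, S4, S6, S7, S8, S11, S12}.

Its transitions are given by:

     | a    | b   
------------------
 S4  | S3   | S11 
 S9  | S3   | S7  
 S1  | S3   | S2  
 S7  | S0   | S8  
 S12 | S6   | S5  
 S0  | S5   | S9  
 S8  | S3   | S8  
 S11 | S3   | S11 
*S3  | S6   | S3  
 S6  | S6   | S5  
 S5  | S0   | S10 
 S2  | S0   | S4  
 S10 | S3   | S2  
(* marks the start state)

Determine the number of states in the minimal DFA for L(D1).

6

States {S1,S12} cannot be reached from the start state, so discard them.
Start with accepting vs non-accepting: {S2,S3,S4,S6,S7,S8,S11} | {S0,S5,S9,S10}.
Split {S2,S3,S4,S6,S7,S8,S11} by δ(·,a) → {S3,S4,S6,S8,S11} and {S2,S7}.
Refine {S3,S4,S6,S8,S11} on symbol b: members go to different blocks, giving {S3,S4,S8,S11} and {S6}.
On input a, block {S3,S4,S8,S11} splits into {S4,S8,S11} and {S3}.
Split {S0,S5,S9,S10} by δ(·,a) → {S0,S5} and {S9,S10}.
Stable partition: {S4,S8,S11} | {S0,S5} | {S2,S7} | {S6} | {S3} | {S9,S10} — 6 equivalence classes.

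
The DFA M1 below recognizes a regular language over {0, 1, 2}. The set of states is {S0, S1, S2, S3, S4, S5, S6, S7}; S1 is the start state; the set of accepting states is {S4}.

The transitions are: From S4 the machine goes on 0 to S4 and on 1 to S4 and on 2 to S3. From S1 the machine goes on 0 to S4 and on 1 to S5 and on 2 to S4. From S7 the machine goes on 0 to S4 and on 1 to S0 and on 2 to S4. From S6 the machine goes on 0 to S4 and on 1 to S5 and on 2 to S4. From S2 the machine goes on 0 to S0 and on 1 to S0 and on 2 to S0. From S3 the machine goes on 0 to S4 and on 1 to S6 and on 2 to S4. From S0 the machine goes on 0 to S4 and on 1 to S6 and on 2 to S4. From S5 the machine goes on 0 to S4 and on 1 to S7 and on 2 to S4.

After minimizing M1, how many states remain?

States {S2} cannot be reached from the start state, so discard them.
Start with accepting vs non-accepting: {S4} | {S0,S1,S3,S5,S6,S7}.
Stable partition: {S4} | {S0,S1,S3,S5,S6,S7} — 2 equivalence classes.

2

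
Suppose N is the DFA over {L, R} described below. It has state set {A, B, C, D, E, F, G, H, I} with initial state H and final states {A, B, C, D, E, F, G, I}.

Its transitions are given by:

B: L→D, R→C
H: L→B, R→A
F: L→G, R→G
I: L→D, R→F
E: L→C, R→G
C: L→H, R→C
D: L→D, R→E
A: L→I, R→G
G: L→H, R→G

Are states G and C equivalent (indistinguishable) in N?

Yes

All states are reachable from the start state.
P0 = {A,B,C,D,E,F,G,I} | {H}.
Split {A,B,C,D,E,F,G,I} by δ(·,L) → {A,B,D,E,F,I} and {C,G}.
Split {A,B,D,E,F,I} by δ(·,L) → {A,B,D,I} and {E,F}.
On input R, block {A,B,D,I} splits into {A,B} and {D,I}.
The partition is now stable with 5 blocks: {A,B} | {H} | {C,G} | {E,F} | {D,I}.
G and C lie in the same block of the stable partition, so they are equivalent — no string distinguishes them.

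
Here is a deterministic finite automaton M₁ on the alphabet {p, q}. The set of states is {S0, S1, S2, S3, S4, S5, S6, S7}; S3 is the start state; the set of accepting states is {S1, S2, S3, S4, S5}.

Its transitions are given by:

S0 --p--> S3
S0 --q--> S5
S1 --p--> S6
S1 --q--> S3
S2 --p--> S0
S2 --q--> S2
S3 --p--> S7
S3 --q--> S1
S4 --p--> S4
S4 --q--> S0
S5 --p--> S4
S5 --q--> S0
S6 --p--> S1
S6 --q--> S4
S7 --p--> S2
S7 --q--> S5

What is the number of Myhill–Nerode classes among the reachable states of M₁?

3

Every state is reachable, so we keep all 8.
Initial partition by acceptance: {S1,S2,S3,S4,S5} | {S0,S6,S7}.
Split {S1,S2,S3,S4,S5} by δ(·,p) → {S1,S2,S3} and {S4,S5}.
Stable partition: {S1,S2,S3} | {S0,S6,S7} | {S4,S5} — 3 equivalence classes.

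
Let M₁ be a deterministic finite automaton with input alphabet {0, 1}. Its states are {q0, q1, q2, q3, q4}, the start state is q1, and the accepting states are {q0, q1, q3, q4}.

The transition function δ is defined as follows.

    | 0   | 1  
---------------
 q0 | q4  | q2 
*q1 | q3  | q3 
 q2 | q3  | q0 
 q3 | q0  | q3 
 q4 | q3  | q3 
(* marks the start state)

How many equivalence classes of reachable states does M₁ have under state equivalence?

4

Initial partition by acceptance: {q0,q1,q3,q4} | {q2}.
Refine {q0,q1,q3,q4} on symbol 1: members go to different blocks, giving {q1,q3,q4} and {q0}.
Refine {q1,q3,q4} on symbol 0: members go to different blocks, giving {q1,q4} and {q3}.
No further refinement is possible. Final partition (4 blocks): {q1,q4} | {q2} | {q0} | {q3}.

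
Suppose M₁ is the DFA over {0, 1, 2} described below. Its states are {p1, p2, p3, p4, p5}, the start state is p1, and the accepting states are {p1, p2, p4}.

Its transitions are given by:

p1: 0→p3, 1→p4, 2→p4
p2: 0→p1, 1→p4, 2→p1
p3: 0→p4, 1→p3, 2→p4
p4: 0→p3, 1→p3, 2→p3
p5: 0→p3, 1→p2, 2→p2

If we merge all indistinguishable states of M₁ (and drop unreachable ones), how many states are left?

3

Reachable states from the start: {p1,p3,p4}. Unreachable: {p2,p5} — drop them.
P0 = {p1,p4} | {p3}.
Split {p1,p4} by δ(·,1) → {p1} and {p4}.
No further refinement is possible. Final partition (3 blocks): {p1} | {p3} | {p4}.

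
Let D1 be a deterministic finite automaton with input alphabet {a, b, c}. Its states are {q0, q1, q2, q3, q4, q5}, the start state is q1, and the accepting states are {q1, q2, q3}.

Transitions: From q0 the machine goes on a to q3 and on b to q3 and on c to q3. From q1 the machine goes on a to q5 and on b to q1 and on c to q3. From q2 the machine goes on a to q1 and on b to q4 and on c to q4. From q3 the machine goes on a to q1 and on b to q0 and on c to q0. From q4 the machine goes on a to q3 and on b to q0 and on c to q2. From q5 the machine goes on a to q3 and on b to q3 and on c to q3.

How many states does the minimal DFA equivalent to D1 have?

Reachable states from the start: {q0,q1,q3,q5}. Unreachable: {q2,q4} — drop them.
Start with accepting vs non-accepting: {q1,q3} | {q0,q5}.
Refine {q1,q3} on symbol a: members go to different blocks, giving {q1} and {q3}.
No further refinement is possible. Final partition (3 blocks): {q1} | {q0,q5} | {q3}.

3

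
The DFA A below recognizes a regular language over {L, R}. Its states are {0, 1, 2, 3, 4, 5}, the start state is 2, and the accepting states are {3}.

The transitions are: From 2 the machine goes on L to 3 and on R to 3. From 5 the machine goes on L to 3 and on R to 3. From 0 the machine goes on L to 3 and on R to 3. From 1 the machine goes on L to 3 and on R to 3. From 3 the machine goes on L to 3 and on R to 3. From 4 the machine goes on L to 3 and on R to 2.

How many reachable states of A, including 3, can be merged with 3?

1

First remove the unreachable states {0,1,4,5}; 2 states remain.
P0 = {3} | {2}.
No further refinement is possible. Final partition (2 blocks): {3} | {2}.
State 3 belongs to the block {3}, which has 1 states.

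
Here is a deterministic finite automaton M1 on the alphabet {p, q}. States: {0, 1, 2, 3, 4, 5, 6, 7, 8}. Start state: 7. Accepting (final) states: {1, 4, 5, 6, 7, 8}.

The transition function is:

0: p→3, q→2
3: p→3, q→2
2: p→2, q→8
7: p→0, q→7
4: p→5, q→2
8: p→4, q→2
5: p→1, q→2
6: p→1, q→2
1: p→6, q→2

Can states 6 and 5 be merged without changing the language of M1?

Yes

Start with accepting vs non-accepting: {1,4,5,6,7,8} | {0,2,3}.
On input p, block {1,4,5,6,7,8} splits into {1,4,5,6,8} and {7}.
Refine {0,2,3} on symbol q: members go to different blocks, giving {0,3} and {2}.
The partition is now stable with 4 blocks: {1,4,5,6,8} | {0,3} | {7} | {2}.
6 and 5 lie in the same block of the stable partition, so they are equivalent — no string distinguishes them.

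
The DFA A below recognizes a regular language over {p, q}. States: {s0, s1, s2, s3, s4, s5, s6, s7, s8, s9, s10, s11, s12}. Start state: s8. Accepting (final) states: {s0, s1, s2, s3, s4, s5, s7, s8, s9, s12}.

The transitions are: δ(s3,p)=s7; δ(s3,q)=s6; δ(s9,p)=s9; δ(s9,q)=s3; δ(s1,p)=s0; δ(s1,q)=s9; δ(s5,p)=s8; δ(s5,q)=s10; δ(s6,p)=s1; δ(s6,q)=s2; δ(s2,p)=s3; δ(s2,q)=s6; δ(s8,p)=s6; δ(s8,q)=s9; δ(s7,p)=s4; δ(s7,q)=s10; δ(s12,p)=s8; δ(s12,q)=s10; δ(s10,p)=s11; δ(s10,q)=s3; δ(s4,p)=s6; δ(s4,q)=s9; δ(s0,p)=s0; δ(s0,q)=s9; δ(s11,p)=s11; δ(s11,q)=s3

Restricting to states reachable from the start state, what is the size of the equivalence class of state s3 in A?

First remove the unreachable states {s5,s12}; 11 states remain.
P0 = {s0,s1,s2,s3,s4,s7,s8,s9} | {s6,s10,s11}.
Split {s0,s1,s2,s3,s4,s7,s8,s9} by δ(·,p) → {s0,s1,s2,s3,s7,s9} and {s4,s8}.
Refine {s0,s1,s2,s3,s7,s9} on symbol p: members go to different blocks, giving {s0,s1,s2,s3,s9} and {s7}.
On input p, block {s0,s1,s2,s3,s9} splits into {s0,s1,s2,s9} and {s3}.
On input p, block {s0,s1,s2,s9} splits into {s0,s1,s9} and {s2}.
On input q, block {s0,s1,s9} splits into {s0,s1} and {s9}.
On input p, block {s6,s10,s11} splits into {s10,s11} and {s6}.
No further refinement is possible. Final partition (8 blocks): {s0,s1} | {s10,s11} | {s4,s8} | {s7} | {s3} | {s2} | {s9} | {s6}.
State s3 belongs to the block {s3}, which has 1 states.

1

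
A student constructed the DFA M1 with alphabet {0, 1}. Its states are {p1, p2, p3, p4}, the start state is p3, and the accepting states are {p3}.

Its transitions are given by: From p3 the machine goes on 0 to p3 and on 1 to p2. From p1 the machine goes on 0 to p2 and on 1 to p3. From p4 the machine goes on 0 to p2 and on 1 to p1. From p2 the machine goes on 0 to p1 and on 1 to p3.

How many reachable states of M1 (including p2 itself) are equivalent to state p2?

2

Reachable states from the start: {p1,p2,p3}. Unreachable: {p4} — drop them.
Initial partition by acceptance: {p3} | {p1,p2}.
The partition is now stable with 2 blocks: {p3} | {p1,p2}.
The equivalence class containing p2 is {p1,p2}, of size 2.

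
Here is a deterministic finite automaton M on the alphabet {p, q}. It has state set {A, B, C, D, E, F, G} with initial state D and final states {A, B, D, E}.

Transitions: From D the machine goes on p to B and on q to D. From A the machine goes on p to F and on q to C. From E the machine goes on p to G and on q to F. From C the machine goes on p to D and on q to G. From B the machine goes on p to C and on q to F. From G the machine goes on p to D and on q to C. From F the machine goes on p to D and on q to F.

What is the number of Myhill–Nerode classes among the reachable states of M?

First remove the unreachable states {A,E}; 5 states remain.
Initial partition by acceptance: {B,D} | {C,F,G}.
On input p, block {B,D} splits into {B} and {D}.
No further refinement is possible. Final partition (3 blocks): {B} | {C,F,G} | {D}.

3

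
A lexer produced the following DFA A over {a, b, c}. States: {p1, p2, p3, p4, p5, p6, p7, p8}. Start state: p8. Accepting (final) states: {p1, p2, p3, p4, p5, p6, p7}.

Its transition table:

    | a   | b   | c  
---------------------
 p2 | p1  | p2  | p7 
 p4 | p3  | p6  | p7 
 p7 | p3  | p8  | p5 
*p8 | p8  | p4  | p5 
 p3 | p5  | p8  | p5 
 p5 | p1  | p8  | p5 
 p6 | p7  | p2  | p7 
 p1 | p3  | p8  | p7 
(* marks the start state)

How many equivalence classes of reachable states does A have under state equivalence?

Every state is reachable, so we keep all 8.
Start with accepting vs non-accepting: {p1,p2,p3,p4,p5,p6,p7} | {p8}.
On input b, block {p1,p2,p3,p4,p5,p6,p7} splits into {p1,p3,p5,p7} and {p2,p4,p6}.
No further refinement is possible. Final partition (3 blocks): {p1,p3,p5,p7} | {p8} | {p2,p4,p6}.

3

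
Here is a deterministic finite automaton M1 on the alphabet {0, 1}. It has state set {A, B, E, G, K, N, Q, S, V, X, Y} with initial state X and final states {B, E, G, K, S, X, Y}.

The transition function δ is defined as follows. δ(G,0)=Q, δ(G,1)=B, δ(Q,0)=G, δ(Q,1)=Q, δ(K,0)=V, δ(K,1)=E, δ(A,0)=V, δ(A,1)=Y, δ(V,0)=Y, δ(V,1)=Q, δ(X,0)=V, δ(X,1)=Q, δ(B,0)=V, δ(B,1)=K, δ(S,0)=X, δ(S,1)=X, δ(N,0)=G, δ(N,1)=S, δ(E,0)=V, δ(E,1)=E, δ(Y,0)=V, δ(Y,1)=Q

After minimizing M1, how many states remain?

5

First remove the unreachable states {A,N,S}; 8 states remain.
Start with accepting vs non-accepting: {B,E,G,K,X,Y} | {Q,V}.
On input 1, block {B,E,G,K,X,Y} splits into {B,E,G,K} and {X,Y}.
Split {Q,V} by δ(·,0) → {Q} and {V}.
Split {B,E,G,K} by δ(·,0) → {B,E,K} and {G}.
The partition is now stable with 5 blocks: {B,E,K} | {Q} | {X,Y} | {V} | {G}.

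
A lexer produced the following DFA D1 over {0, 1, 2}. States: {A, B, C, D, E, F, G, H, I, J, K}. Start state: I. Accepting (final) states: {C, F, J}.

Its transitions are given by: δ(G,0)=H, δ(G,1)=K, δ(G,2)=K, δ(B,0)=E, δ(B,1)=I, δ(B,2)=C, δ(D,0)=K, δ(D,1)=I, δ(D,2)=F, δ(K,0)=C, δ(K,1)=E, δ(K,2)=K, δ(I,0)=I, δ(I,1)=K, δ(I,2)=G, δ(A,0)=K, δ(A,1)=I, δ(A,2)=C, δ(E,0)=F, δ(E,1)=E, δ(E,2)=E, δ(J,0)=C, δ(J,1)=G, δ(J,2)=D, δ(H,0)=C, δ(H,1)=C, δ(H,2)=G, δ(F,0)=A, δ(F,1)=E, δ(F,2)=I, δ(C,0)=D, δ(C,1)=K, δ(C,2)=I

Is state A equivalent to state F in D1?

States {B,J} cannot be reached from the start state, so discard them.
Start with accepting vs non-accepting: {C,F} | {A,D,E,G,H,I,K}.
Refine {A,D,E,G,H,I,K} on symbol 0: members go to different blocks, giving {A,D,G,I} and {E,H,K}.
Refine {A,D,G,I} on symbol 0: members go to different blocks, giving {A,D,G} and {I}.
Split {A,D,G} by δ(·,1) → {A,D} and {G}.
Split {E,H,K} by δ(·,1) → {E,K} and {H}.
Stable partition: {C,F} | {A,D} | {E,K} | {I} | {G} | {H} — 6 equivalence classes.
A and F end up in different blocks, so they are distinguishable. For instance, the string 'ε' is accepted from only F.

No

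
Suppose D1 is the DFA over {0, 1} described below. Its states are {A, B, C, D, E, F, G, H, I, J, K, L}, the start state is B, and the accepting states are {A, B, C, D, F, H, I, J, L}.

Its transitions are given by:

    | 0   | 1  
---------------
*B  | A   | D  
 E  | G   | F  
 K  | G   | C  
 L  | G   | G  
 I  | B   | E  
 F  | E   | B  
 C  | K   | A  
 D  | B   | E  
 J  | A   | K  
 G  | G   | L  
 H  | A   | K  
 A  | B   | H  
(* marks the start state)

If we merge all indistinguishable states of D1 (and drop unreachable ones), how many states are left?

6

Reachable states from the start: {A,B,C,D,E,F,G,H,K,L}. Unreachable: {I,J} — drop them.
Initial partition by acceptance: {A,B,C,D,F,H,L} | {E,G,K}.
Refine {A,B,C,D,F,H,L} on symbol 0: members go to different blocks, giving {A,B,D,H} and {C,F,L}.
Split {A,B,D,H} by δ(·,1) → {A,B} and {D,H}.
On input 1, block {C,F,L} splits into {C,F} and {L}.
On input 1, block {E,G,K} splits into {E,K} and {G}.
The partition is now stable with 6 blocks: {A,B} | {E,K} | {C,F} | {D,H} | {L} | {G}.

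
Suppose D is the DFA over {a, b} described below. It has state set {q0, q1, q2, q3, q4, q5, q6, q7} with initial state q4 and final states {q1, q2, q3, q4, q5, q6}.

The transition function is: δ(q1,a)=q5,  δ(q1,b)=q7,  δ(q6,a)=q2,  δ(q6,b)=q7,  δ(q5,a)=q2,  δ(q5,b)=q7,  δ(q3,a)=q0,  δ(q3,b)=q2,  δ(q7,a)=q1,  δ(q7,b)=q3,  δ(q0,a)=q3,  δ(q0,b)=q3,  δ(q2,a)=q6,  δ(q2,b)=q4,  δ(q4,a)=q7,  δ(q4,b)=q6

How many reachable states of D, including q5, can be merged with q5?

Initial partition by acceptance: {q1,q2,q3,q4,q5,q6} | {q0,q7}.
Split {q1,q2,q3,q4,q5,q6} by δ(·,a) → {q1,q2,q5,q6} and {q3,q4}.
Refine {q1,q2,q5,q6} on symbol b: members go to different blocks, giving {q1,q5,q6} and {q2}.
Refine {q1,q5,q6} on symbol a: members go to different blocks, giving {q5,q6} and {q1}.
On input a, block {q0,q7} splits into {q0} and {q7}.
Refine {q3,q4} on symbol a: members go to different blocks, giving {q3} and {q4}.
Stable partition: {q5,q6} | {q0} | {q3} | {q2} | {q1} | {q7} | {q4} — 7 equivalence classes.
State q5 belongs to the block {q5,q6}, which has 2 states.

2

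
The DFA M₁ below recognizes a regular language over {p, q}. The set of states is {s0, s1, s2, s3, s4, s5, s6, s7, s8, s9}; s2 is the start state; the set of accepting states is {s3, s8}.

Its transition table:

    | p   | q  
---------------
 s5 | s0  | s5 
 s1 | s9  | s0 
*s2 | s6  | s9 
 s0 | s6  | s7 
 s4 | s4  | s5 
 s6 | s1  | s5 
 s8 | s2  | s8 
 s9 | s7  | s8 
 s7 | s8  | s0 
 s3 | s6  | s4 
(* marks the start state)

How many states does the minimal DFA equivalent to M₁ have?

First remove the unreachable states {s3,s4}; 8 states remain.
Start with accepting vs non-accepting: {s8} | {s0,s1,s2,s5,s6,s7,s9}.
Refine {s0,s1,s2,s5,s6,s7,s9} on symbol p: members go to different blocks, giving {s0,s1,s2,s5,s6,s9} and {s7}.
Refine {s0,s1,s2,s5,s6,s9} on symbol p: members go to different blocks, giving {s0,s1,s2,s5,s6} and {s9}.
Split {s0,s1,s2,s5,s6} by δ(·,p) → {s0,s2,s5,s6} and {s1}.
On input p, block {s0,s2,s5,s6} splits into {s0,s2,s5} and {s6}.
On input p, block {s0,s2,s5} splits into {s0,s2} and {s5}.
Split {s0,s2} by δ(·,q) → {s0} and {s2}.
The partition is now stable with 8 blocks: {s8} | {s0} | {s7} | {s9} | {s1} | {s6} | {s5} | {s2}.

8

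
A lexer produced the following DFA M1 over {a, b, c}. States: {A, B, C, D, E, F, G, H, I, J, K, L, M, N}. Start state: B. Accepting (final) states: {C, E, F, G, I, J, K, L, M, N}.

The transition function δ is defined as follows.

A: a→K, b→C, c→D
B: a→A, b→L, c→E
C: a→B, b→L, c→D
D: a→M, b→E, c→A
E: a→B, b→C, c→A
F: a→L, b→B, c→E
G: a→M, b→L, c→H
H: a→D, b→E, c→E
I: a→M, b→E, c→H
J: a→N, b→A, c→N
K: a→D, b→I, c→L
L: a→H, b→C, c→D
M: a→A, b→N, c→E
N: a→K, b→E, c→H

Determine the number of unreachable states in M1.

Starting at B and following transitions, the reachable set is {A, B, C, D, E, H, I, K, L, M, N}. That leaves F, G, J unreachable — 3 in total.

3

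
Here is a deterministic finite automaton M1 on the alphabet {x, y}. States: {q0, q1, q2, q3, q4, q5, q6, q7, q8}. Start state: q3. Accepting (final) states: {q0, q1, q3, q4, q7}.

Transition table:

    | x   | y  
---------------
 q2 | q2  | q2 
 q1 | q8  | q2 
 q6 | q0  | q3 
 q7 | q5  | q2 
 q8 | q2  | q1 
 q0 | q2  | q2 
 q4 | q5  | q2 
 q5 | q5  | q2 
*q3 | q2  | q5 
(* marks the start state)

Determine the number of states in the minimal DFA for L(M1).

2

States {q0,q1,q4,q6,q7,q8} cannot be reached from the start state, so discard them.
Initial partition by acceptance: {q3} | {q2,q5}.
Stable partition: {q3} | {q2,q5} — 2 equivalence classes.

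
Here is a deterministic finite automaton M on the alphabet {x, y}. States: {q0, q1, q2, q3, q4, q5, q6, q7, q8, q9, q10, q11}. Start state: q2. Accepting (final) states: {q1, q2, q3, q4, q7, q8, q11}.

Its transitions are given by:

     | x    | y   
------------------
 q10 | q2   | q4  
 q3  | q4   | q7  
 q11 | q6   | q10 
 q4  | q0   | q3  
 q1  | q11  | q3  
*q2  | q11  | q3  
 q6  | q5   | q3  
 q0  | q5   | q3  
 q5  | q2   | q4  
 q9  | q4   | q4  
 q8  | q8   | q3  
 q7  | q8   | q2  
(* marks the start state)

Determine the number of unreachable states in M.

2

BFS from q2 reaches {q0, q2, q3, q4, q5, q6, q7, q8, q10, q11}; the 2 state(s) q1, q9 are never visited.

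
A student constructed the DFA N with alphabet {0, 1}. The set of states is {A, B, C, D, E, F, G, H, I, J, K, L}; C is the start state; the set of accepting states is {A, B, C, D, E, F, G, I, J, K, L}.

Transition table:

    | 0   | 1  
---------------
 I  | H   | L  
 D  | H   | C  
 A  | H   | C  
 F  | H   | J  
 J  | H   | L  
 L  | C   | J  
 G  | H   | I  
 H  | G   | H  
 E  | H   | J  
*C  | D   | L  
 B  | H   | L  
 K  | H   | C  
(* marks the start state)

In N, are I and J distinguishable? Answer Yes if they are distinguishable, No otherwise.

No

First remove the unreachable states {A,B,E,F,K}; 7 states remain.
Initial partition by acceptance: {C,D,G,I,J,L} | {H}.
Refine {C,D,G,I,J,L} on symbol 0: members go to different blocks, giving {D,G,I,J} and {C,L}.
Split {D,G,I,J} by δ(·,1) → {D,I,J} and {G}.
Split {C,L} by δ(·,0) → {C} and {L}.
On input 1, block {D,I,J} splits into {I,J} and {D}.
Stable partition: {I,J} | {H} | {C} | {G} | {L} | {D} — 6 equivalence classes.
I and J lie in the same block of the stable partition, so they are equivalent — no string distinguishes them.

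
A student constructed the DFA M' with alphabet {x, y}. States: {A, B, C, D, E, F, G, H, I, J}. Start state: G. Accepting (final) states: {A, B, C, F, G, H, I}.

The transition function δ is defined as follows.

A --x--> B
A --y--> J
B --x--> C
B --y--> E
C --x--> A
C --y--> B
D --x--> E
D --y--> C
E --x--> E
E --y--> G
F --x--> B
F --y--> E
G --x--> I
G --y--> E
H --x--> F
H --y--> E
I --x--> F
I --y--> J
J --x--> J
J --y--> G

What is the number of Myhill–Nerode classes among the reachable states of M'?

6

First remove the unreachable states {D,H}; 8 states remain.
P0 = {A,B,C,F,G,I} | {E,J}.
Split {A,B,C,F,G,I} by δ(·,y) → {A,B,F,G,I} and {C}.
Refine {A,B,F,G,I} on symbol x: members go to different blocks, giving {A,F,G,I} and {B}.
Refine {A,F,G,I} on symbol x: members go to different blocks, giving {A,F} and {G,I}.
Refine {G,I} on symbol x: members go to different blocks, giving {G} and {I}.
The partition is now stable with 6 blocks: {A,F} | {E,J} | {C} | {B} | {G} | {I}.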